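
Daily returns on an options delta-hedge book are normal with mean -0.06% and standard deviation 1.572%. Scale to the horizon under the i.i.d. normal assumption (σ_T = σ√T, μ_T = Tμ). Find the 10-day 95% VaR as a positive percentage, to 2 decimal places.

At 95%, z = 1.645.
σ_{10d} = 1.572% × √10 = 4.971%; μ_{10d} = 10 × -0.06% = -0.600%.
VaR = −(-0.600%) + 1.645 × 4.971% = 8.777%.

8.78%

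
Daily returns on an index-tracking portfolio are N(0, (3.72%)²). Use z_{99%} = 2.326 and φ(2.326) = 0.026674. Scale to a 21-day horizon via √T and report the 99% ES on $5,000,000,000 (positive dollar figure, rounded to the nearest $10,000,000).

σ_{21d} = 3.72% × √21 = 17.047%.
ES multiplier = φ(z)/(1−α) = 0.026674/0.01 = 2.667.
ES = 17.047% × 2.667 = 45.464%; on $5,000,000,000: $2,273,200,000.

$2,270,000,000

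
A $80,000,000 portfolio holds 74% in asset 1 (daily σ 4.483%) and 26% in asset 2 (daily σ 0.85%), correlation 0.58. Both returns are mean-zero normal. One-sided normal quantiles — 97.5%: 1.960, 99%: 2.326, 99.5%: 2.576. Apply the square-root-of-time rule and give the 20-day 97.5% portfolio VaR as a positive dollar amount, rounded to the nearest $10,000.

$24,190,000

σ_p = √(0.74²·4.483² + 0.26²·0.85² + 2·0.58·0.74·0.26·4.483·0.85) = 3.450%.
σ_{20d} = 3.450% × √20 = 15.429%.
VaR = 1.960 × 15.429% = 30.241%; on $80,000,000 that is $24,192,800.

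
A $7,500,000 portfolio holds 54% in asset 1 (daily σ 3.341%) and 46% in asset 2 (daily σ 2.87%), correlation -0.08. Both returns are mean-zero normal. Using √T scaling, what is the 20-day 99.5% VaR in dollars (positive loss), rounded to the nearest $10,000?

$1,860,000

σ_p = √(0.54²·3.341² + 0.46²·2.87² + 2·-0.08·0.54·0.46·3.341·2.87) = 2.149%.
σ_{20d} = 2.149% × √20 = 9.611%.
z(99.5%) = 2.576.
VaR = 2.576 × 9.611% = 24.758%; on $7,500,000 that is $1,856,850.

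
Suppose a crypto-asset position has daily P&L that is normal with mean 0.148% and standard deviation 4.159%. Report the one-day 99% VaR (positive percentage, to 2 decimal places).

9.53%

At 99% one-sided, z = 2.326.
VaR = −μ + z·σ = −(0.148%) + 2.326 × 4.159% = 9.526%.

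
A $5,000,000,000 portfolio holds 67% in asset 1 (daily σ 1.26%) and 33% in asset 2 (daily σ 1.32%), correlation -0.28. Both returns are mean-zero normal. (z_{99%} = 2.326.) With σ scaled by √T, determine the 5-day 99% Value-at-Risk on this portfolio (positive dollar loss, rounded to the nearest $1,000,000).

$217,000,000

σ_p = √(0.67²·1.26² + 0.33²·1.32² + 2·-0.28·0.67·0.33·1.26·1.32) = 0.835%.
σ_{5d} = 0.835% × √5 = 1.867%.
VaR = 2.326 × 1.867% = 4.343%; on $5,000,000,000 that is $217,150,000.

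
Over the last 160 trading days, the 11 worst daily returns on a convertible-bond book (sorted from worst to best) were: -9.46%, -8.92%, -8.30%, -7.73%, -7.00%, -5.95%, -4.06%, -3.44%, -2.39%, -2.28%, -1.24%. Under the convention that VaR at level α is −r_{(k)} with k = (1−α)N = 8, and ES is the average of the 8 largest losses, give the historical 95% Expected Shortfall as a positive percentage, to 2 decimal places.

6.86%

The 8 worst returns sum to -54.86%.
ES = −(-54.86%) / 8 = 6.8575% ≈ 6.86%.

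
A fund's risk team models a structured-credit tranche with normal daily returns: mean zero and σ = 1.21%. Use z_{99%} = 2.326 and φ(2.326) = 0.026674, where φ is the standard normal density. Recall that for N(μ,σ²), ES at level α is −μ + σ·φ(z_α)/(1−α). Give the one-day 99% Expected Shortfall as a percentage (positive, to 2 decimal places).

3.23%

Tail multiplier: φ(z)/(1−α) = 0.026674 / 0.01 = 2.667.
ES = 1.21% × 2.667 = 3.227%.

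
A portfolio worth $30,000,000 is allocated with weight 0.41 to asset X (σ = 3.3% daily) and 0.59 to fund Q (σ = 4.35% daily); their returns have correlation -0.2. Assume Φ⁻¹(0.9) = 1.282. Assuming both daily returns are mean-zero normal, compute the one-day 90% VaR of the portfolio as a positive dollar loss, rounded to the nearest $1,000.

σ_p² = 0.41²·3.3² + 0.59²·4.35² + 2·-0.2·0.41·0.59·3.3·4.35 = 7.0285 (%²).
σ_p = √7.0285 = 2.651%.
VaR = 1.282 × 2.651% = 3.399%; on $30,000,000 that is $1,019,700.

$1,020,000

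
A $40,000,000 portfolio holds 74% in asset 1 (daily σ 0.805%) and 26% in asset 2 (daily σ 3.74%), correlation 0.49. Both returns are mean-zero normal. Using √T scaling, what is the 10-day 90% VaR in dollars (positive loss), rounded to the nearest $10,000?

$2,220,000

σ_p = √(0.74²·0.805² + 0.26²·3.74² + 2·0.49·0.74·0.26·0.805·3.74) = 1.367%.
σ_{10d} = 1.367% × √10 = 4.323%.
z(90%) = 1.282.
VaR = 1.282 × 4.323% = 5.542%; on $40,000,000 that is $2,216,800.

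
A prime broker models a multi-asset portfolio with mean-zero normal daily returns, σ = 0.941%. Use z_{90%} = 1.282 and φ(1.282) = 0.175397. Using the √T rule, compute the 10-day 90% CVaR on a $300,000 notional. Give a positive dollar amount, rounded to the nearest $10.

$15,660

σ_{10d} = 0.941% × √10 = 2.976%.
ES multiplier = φ(z)/(1−α) = 0.175397/0.1 = 1.754.
ES = 2.976% × 1.754 = 5.220%; on $300,000: $15,660.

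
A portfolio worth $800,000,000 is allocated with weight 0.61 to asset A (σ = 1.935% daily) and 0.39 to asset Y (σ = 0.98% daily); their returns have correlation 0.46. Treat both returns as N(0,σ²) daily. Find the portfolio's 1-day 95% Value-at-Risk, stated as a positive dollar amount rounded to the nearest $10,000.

σ_p² = 0.61²·1.935² + 0.39²·0.98² + 2·0.46·0.61·0.39·1.935·0.98 = 1.9543 (%²).
σ_p = √1.9543 = 1.398%.
At 95%, z = 1.645.
VaR = 1.645 × 1.398% = 2.300%; on $800,000,000 that is $18,400,000.

$18,400,000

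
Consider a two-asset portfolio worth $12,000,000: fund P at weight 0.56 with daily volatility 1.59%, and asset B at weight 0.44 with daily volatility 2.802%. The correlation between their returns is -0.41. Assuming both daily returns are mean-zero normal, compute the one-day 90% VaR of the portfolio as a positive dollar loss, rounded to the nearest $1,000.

$183,000

σ_p² = 0.56²·1.59² + 0.44²·2.802² + 2·-0.41·0.56·0.44·1.59·2.802 = 1.4126 (%²).
σ_p = √1.4126 = 1.189%.
At 90%, z = 1.282.
VaR = 1.282 × 1.189% = 1.524%; on $12,000,000 that is $182,880.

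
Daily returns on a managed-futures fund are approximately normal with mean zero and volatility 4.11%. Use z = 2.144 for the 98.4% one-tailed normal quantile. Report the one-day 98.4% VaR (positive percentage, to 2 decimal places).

VaR = z·σ = 2.144 × 4.11% = 8.812%.

8.81%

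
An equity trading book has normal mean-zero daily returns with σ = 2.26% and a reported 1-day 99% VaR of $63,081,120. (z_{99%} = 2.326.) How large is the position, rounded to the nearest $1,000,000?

VaR as a fraction of value: z·σ = 2.326 × 2.26% = 5.25676%.
Position = $63,081,120 / 0.0525676 = $1,200,000,000.

$1,200,000,000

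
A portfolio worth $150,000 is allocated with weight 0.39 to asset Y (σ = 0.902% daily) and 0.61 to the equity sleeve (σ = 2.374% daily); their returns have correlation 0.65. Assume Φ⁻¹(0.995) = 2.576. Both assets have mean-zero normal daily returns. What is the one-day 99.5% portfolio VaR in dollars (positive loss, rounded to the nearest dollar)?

$6,561

σ_p² = 0.39²·0.902² + 0.61²·2.374² + 2·0.65·0.39·0.61·0.902·2.374 = 2.8831 (%²).
σ_p = √2.8831 = 1.698%.
VaR = 2.576 × 1.698% = 4.374%; on $150,000 that is $6,561.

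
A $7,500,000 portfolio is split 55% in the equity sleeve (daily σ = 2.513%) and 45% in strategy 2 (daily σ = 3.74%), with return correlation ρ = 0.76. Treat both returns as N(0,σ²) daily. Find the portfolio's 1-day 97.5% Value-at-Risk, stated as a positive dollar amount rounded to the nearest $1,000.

σ_p² = 0.55²·2.513² + 0.45²·3.74² + 2·0.76·0.55·0.45·2.513·3.74 = 8.2786 (%²).
σ_p = √8.2786 = 2.877%.
At 97.5%, z = 1.960.
VaR = 1.960 × 2.877% = 5.639%; on $7,500,000 that is $422,925.

$423,000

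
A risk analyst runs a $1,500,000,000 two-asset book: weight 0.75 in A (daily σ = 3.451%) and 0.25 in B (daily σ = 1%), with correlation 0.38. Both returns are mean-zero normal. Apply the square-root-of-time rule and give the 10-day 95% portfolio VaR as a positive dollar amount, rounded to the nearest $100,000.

$210,100,000

σ_p = √(0.75²·3.451² + 0.25²·1² + 2·0.38·0.75·0.25·3.451·1) = 2.693%.
σ_{10d} = 2.693% × √10 = 8.516%.
z(95%) = 1.645.
VaR = 1.645 × 8.516% = 14.009%; on $1,500,000,000 that is $210,135,000.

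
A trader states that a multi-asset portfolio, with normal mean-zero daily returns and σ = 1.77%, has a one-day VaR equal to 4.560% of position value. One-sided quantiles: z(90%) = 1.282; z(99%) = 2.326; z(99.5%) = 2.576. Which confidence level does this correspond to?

Implied z = VaR/σ = 4.560 / 1.77 = 2.576.
This matches z(99.5%) = 2.576.

99.5%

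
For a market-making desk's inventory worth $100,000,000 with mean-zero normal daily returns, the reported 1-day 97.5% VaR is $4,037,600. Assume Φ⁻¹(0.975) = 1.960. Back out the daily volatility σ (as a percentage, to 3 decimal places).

2.060%

VaR as a fraction: $4,037,600 / $100,000,000 = 4.038%.
σ = VaR / z = 4.038% / 1.960 = 2.060%.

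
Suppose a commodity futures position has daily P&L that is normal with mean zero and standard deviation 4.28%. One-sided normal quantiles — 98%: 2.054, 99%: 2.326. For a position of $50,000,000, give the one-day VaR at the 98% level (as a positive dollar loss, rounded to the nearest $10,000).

VaR = z·σ = 2.054 × 4.28% = 8.791%.
On $50,000,000: 0.08791 × $50,000,000 = $4,395,500.

$4,400,000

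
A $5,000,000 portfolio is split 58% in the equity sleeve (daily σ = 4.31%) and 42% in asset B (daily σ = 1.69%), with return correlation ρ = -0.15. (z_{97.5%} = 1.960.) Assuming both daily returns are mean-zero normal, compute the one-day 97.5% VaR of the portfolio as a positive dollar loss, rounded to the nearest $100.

$244,400

σ_p² = 0.58²·4.31² + 0.42²·1.69² + 2·-0.15·0.58·0.42·4.31·1.69 = 6.2205 (%²).
σ_p = √6.2205 = 2.494%.
VaR = 1.960 × 2.494% = 4.888%; on $5,000,000 that is $244,400.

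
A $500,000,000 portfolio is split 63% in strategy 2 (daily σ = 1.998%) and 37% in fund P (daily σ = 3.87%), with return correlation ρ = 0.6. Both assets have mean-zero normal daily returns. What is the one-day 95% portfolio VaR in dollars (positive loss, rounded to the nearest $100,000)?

$19,800,000

σ_p² = 0.63²·1.998² + 0.37²·3.87² + 2·0.6·0.63·0.37·1.998·3.87 = 5.7976 (%²).
σ_p = √5.7976 = 2.408%.
At 95%, z = 1.645.
VaR = 1.645 × 2.408% = 3.961%; on $500,000,000 that is $19,805,000.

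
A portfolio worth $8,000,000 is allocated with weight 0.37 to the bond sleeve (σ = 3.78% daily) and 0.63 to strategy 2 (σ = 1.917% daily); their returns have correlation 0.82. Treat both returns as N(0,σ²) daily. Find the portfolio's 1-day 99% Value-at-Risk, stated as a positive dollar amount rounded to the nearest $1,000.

$463,000

σ_p² = 0.37²·3.78² + 0.63²·1.917² + 2·0.82·0.37·0.63·3.78·1.917 = 6.1848 (%²).
σ_p = √6.1848 = 2.487%.
At 99%, z = 2.326.
VaR = 2.326 × 2.487% = 5.785%; on $8,000,000 that is $462,800.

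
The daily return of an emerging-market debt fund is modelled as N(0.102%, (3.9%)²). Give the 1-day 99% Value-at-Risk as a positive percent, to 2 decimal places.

At 99% one-sided, z = 2.326.
VaR = −μ + z·σ = −(0.102%) + 2.326 × 3.9% = 8.969%.

8.97%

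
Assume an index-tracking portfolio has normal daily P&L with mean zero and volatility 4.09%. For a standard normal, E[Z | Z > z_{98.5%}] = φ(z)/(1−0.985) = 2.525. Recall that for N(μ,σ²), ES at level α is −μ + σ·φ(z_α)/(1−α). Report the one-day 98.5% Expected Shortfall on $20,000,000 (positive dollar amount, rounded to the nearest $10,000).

$2,070,000

ES = 4.09% × 2.525 = 10.327%.
On $20,000,000: 0.10327 × $20,000,000 = $2,065,400.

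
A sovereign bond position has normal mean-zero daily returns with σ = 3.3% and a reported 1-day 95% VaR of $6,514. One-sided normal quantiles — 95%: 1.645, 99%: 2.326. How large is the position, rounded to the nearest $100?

VaR as a fraction of value: z·σ = 1.645 × 3.3% = 5.4285%.
Position = $6,514 / 0.054285 = $119,996.

$120,000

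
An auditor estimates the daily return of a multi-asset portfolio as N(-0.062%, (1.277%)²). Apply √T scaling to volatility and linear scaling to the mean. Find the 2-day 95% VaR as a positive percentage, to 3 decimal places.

3.095%

At 95%, z = 1.645.
σ_{2d} = 1.277% × √2 = 1.806%; μ_{2d} = 2 × -0.062% = -0.124%.
VaR = −(-0.124%) + 1.645 × 1.806% = 3.095%.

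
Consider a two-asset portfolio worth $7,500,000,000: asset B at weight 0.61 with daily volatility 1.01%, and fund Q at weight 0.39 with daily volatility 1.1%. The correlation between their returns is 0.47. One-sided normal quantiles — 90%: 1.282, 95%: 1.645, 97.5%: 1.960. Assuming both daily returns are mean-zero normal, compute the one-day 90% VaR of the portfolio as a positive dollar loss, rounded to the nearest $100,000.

$86,600,000

σ_p² = 0.61²·1.01² + 0.39²·1.1² + 2·0.47·0.61·0.39·1.01·1.1 = 0.8121 (%²).
σ_p = √0.8121 = 0.901%.
VaR = 1.282 × 0.901% = 1.155%; on $7,500,000,000 that is $86,625,000.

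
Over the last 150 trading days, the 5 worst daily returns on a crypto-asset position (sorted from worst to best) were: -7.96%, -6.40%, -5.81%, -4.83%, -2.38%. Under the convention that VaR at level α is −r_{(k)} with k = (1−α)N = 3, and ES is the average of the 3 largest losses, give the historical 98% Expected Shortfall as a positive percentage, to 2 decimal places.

The 3 worst returns sum to -20.17%.
ES = −(-20.17%) / 3 = 6.7233…% ≈ 6.72%.

6.72%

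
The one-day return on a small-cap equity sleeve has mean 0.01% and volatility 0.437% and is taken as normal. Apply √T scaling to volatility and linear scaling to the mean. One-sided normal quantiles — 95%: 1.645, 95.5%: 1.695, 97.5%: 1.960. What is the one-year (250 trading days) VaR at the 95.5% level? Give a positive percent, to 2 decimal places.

9.21%

σ_{250d} = 0.437% × √250 = 6.910%; μ_{250d} = 250 × 0.01% = 2.500%.
VaR = −(2.500%) + 1.695 × 6.910% = 9.212%.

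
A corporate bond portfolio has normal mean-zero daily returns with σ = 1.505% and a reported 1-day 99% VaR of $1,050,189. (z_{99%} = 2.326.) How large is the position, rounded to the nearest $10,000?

$30,000,000

VaR as a fraction of value: z·σ = 2.326 × 1.505% = 3.50063%.
Position = $1,050,189 / 0.0350063 = $30,000,000.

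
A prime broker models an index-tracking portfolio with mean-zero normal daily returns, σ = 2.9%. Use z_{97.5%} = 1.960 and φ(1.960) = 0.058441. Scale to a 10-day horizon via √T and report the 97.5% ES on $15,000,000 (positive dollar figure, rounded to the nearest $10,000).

$3,220,000

σ_{10d} = 2.9% × √10 = 9.171%.
ES multiplier = φ(z)/(1−α) = 0.058441/0.025 = 2.338.
ES = 9.171% × 2.338 = 21.442%; on $15,000,000: $3,216,300.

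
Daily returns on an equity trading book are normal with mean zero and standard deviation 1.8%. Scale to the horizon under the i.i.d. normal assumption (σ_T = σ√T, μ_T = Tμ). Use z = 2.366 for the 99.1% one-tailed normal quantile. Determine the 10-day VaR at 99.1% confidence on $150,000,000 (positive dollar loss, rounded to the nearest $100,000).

$20,200,000

σ_{10d} = 1.8% × √10 = 5.692%.
VaR = 2.366 × 5.692% = 13.467%.
On $150,000,000: 0.13467 × $150,000,000 = $20,200,500.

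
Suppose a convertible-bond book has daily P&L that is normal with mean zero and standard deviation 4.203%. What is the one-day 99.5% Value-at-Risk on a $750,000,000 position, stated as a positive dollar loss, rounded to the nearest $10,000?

At 99.5% one-sided, z = 2.576.
VaR = z·σ = 2.576 × 4.203% = 10.827%.
On $750,000,000: 0.10827 × $750,000,000 = $81,202,500.

$81,200,000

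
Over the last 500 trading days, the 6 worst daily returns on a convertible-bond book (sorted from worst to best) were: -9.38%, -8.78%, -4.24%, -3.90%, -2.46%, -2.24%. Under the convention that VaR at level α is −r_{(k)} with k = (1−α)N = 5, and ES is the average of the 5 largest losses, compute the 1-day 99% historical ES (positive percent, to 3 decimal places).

The 5 worst returns sum to -28.76%.
ES = −(-28.76%) / 5 = 5.752%.

5.752%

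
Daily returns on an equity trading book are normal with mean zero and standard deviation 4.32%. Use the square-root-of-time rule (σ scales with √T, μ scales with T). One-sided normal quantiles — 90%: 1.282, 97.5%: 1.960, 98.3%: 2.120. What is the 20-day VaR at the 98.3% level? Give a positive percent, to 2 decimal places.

σ_{20d} = 4.32% × √20 = 19.320%.
VaR = 2.120 × 19.320% = 40.958%.

40.96%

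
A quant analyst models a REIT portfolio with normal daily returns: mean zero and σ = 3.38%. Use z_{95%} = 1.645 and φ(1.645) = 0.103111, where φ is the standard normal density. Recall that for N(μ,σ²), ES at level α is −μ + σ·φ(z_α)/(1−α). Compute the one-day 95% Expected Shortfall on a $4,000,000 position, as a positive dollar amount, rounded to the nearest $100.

$278,800

Tail multiplier: φ(z)/(1−α) = 0.103111 / 0.05 = 2.062.
ES = 3.38% × 2.062 = 6.970%.
On $4,000,000: 0.06970 × $4,000,000 = $278,800.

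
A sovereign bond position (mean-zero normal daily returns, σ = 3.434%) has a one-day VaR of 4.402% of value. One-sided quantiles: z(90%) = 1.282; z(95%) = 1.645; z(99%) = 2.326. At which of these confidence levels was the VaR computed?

90%

Implied z = VaR/σ = 4.402 / 3.434 = 1.282.
This matches z(90%) = 1.282.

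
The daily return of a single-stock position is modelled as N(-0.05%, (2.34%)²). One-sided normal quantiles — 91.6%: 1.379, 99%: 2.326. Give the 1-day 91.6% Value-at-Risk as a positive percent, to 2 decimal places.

3.28%

VaR = −μ + z·σ = −(-0.05%) + 1.379 × 2.34% = 3.277%.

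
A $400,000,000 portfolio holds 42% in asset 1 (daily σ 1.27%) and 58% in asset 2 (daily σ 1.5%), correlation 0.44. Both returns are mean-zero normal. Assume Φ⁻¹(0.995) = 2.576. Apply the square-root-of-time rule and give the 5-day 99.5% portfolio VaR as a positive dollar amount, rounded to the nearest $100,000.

$27,700,000

σ_p = √(0.42²·1.27² + 0.58²·1.5² + 2·0.44·0.42·0.58·1.27·1.5) = 1.204%.
σ_{5d} = 1.204% × √5 = 2.692%.
VaR = 2.576 × 2.692% = 6.935%; on $400,000,000 that is $27,740,000.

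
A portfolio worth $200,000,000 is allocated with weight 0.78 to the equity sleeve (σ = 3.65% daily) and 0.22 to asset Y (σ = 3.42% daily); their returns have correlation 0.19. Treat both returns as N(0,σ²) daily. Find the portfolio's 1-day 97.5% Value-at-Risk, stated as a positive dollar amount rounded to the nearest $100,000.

σ_p² = 0.78²·3.65² + 0.22²·3.42² + 2·0.19·0.78·0.22·3.65·3.42 = 9.4855 (%²).
σ_p = √9.4855 = 3.080%.
At 97.5%, z = 1.960.
VaR = 1.960 × 3.080% = 6.037%; on $200,000,000 that is $12,074,000.

$12,100,000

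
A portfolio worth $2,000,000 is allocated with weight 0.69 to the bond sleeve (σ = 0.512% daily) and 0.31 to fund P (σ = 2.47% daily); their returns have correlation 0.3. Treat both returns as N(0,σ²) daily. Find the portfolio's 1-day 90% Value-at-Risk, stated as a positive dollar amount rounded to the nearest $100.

σ_p² = 0.69²·0.512² + 0.31²·2.47² + 2·0.3·0.69·0.31·0.512·2.47 = 0.8734 (%²).
σ_p = √0.8734 = 0.935%.
At 90%, z = 1.282.
VaR = 1.282 × 0.935% = 1.199%; on $2,000,000 that is $23,980.

$24,000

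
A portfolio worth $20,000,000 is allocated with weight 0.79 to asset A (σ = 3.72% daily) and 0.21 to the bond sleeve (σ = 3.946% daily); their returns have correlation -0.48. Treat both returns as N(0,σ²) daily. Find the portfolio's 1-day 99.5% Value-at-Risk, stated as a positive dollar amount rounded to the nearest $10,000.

$1,360,000

σ_p² = 0.79²·3.72² + 0.21²·3.946² + 2·-0.48·0.79·0.21·3.72·3.946 = 6.9854 (%²).
σ_p = √6.9854 = 2.643%.
At 99.5%, z = 2.576.
VaR = 2.576 × 2.643% = 6.808%; on $20,000,000 that is $1,361,600.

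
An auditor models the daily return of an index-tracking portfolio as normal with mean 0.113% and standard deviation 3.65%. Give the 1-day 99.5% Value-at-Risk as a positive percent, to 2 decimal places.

At 99.5% one-sided, z = 2.576.
VaR = −μ + z·σ = −(0.113%) + 2.576 × 3.65% = 9.289%.

9.29%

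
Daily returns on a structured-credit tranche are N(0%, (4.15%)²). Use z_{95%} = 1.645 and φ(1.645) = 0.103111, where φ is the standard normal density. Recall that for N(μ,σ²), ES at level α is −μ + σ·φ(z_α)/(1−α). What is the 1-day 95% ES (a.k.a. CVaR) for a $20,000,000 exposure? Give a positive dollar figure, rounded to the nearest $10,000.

$1,710,000

Tail multiplier: φ(z)/(1−α) = 0.103111 / 0.05 = 2.062.
ES = 4.15% × 2.062 = 8.557%.
On $20,000,000: 0.08557 × $20,000,000 = $1,711,400.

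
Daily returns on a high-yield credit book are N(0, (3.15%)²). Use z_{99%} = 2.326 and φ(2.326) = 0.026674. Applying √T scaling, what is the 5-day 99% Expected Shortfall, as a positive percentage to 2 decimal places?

18.79%

σ_{5d} = 3.15% × √5 = 7.044%.
ES multiplier = φ(z)/(1−α) = 0.026674/0.01 = 2.667.
ES = 7.044% × 2.667 = 18.786%.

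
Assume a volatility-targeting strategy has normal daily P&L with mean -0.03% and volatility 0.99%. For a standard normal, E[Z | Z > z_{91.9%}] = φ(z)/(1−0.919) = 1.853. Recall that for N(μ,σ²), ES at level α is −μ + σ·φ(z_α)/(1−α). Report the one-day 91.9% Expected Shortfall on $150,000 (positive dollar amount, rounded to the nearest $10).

ES = −(-0.03%) + 0.99% × 1.853 = 1.864%.
On $150,000: 0.01864 × $150,000 = $2,796.

$2,800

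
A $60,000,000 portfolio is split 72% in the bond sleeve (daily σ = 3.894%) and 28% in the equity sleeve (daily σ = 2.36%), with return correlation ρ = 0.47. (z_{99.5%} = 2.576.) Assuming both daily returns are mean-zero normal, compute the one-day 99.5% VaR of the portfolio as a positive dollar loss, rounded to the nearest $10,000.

$4,900,000

σ_p² = 0.72²·3.894² + 0.28²·2.36² + 2·0.47·0.72·0.28·3.894·2.36 = 10.0388 (%²).
σ_p = √10.0388 = 3.168%.
VaR = 2.576 × 3.168% = 8.161%; on $60,000,000 that is $4,896,600.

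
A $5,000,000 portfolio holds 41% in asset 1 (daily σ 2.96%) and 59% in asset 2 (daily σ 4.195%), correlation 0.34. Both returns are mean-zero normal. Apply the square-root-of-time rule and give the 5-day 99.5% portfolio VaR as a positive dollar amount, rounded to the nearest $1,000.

σ_p = √(0.41²·2.96² + 0.59²·4.195² + 2·0.34·0.41·0.59·2.96·4.195) = 3.105%.
σ_{5d} = 3.105% × √5 = 6.943%.
z(99.5%) = 2.576.
VaR = 2.576 × 6.943% = 17.885%; on $5,000,000 that is $894,250.

$894,000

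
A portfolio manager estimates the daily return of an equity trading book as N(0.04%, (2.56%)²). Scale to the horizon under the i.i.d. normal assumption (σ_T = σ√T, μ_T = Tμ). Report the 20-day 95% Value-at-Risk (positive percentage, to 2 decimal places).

At 95%, z = 1.645.
σ_{20d} = 2.56% × √20 = 11.449%; μ_{20d} = 20 × 0.04% = 0.800%.
VaR = −(0.800%) + 1.645 × 11.449% = 18.034%.

18.03%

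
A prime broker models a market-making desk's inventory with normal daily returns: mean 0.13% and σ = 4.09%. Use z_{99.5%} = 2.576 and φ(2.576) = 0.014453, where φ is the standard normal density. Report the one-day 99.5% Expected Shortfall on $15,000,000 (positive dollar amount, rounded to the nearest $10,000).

$1,750,000

Tail multiplier: φ(z)/(1−α) = 0.014453 / 0.005 = 2.891.
ES = −(0.13%) + 4.09% × 2.891 = 11.694%.
On $15,000,000: 0.11694 × $15,000,000 = $1,754,100.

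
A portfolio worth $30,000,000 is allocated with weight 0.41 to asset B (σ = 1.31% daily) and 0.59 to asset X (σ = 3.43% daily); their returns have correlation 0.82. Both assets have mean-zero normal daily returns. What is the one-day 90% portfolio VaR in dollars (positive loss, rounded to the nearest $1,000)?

σ_p² = 0.41²·1.31² + 0.59²·3.43² + 2·0.82·0.41·0.59·1.31·3.43 = 6.1664 (%²).
σ_p = √6.1664 = 2.483%.
At 90%, z = 1.282.
VaR = 1.282 × 2.483% = 3.183%; on $30,000,000 that is $954,900.

$955,000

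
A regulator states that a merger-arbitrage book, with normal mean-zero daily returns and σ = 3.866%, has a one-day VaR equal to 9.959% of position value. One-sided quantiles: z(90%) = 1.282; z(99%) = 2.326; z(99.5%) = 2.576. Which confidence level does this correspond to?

Implied z = VaR/σ = 9.959 / 3.866 = 2.576.
This matches z(99.5%) = 2.576.

99.5%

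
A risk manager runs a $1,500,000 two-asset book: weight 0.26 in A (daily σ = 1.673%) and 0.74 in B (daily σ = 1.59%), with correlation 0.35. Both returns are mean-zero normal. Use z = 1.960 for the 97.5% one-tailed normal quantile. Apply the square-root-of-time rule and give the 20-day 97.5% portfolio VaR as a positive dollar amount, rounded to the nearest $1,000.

σ_p = √(0.26²·1.673² + 0.74²·1.59² + 2·0.35·0.26·0.74·1.673·1.59) = 1.390%.
σ_{20d} = 1.390% × √20 = 6.216%.
VaR = 1.960 × 6.216% = 12.183%; on $1,500,000 that is $182,745.

$183,000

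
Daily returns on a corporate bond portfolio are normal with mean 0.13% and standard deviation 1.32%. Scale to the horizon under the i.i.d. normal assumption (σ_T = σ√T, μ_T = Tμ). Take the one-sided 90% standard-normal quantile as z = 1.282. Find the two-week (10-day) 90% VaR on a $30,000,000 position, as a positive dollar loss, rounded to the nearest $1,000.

σ_{10d} = 1.32% × √10 = 4.174%; μ_{10d} = 10 × 0.13% = 1.300%.
VaR = −(1.300%) + 1.282 × 4.174% = 4.051%.
On $30,000,000: 0.04051 × $30,000,000 = $1,215,300.

$1,215,000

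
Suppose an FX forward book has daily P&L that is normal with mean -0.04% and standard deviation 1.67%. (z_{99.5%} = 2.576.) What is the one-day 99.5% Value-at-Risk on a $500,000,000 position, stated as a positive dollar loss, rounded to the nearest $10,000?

$21,710,000

VaR = −μ + z·σ = −(-0.04%) + 2.576 × 1.67% = 4.342%.
On $500,000,000: 0.04342 × $500,000,000 = $21,710,000.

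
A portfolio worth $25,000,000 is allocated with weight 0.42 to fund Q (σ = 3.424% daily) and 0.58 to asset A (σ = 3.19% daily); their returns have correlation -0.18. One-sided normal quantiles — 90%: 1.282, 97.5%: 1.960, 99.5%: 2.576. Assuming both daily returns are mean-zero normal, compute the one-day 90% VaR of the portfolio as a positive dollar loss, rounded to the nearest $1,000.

$682,000

σ_p² = 0.42²·3.424² + 0.58²·3.19² + 2·-0.18·0.42·0.58·3.424·3.19 = 4.5334 (%²).
σ_p = √4.5334 = 2.129%.
VaR = 1.282 × 2.129% = 2.729%; on $25,000,000 that is $682,250.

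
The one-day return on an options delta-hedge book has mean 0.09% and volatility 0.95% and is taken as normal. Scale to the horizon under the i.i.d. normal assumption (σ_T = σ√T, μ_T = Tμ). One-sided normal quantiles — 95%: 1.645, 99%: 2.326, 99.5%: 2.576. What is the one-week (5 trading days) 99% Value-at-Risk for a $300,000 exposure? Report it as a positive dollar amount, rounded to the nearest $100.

σ_{5d} = 0.95% × √5 = 2.124%; μ_{5d} = 5 × 0.09% = 0.450%.
VaR = −(0.450%) + 2.326 × 2.124% = 4.490%.
On $300,000: 0.04490 × $300,000 = $13,470.

$13,500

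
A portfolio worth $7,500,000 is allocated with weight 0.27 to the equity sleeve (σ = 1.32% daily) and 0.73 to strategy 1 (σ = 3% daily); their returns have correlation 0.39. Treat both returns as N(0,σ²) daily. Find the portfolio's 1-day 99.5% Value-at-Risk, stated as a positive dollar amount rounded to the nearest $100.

σ_p² = 0.27²·1.32² + 0.73²·3² + 2·0.39·0.27·0.73·1.32·3 = 5.5319 (%²).
σ_p = √5.5319 = 2.352%.
At 99.5%, z = 2.576.
VaR = 2.576 × 2.352% = 6.059%; on $7,500,000 that is $454,425.

$454,400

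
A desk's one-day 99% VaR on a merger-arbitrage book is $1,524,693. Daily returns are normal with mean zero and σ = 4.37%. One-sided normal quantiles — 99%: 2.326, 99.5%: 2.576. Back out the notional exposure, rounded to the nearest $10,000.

VaR as a fraction of value: z·σ = 2.326 × 4.37% = 10.1646%.
Position = $1,524,693 / 0.101646 = $15,000,000.

$15,000,000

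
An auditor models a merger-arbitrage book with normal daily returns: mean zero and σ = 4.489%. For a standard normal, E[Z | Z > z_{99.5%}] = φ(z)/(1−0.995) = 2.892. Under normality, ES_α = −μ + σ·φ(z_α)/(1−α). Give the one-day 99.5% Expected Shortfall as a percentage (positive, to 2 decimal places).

ES = 4.489% × 2.892 = 12.982%.

12.98%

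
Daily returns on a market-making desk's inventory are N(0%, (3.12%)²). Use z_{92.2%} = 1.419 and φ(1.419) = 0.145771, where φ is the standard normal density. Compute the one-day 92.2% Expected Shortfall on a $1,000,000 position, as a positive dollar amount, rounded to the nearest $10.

Tail multiplier: φ(z)/(1−α) = 0.145771 / 0.078 = 1.869.
ES = 3.12% × 1.869 = 5.831%.
On $1,000,000: 0.05831 × $1,000,000 = $58,310.

$58,310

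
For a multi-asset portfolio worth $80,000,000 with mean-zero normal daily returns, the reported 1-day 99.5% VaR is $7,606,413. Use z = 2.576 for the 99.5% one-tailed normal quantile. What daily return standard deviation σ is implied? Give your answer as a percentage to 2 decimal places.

3.69%

VaR as a fraction: $7,606,413 / $80,000,000 = 9.508%.
σ = VaR / z = 9.508% / 2.576 = 3.691%.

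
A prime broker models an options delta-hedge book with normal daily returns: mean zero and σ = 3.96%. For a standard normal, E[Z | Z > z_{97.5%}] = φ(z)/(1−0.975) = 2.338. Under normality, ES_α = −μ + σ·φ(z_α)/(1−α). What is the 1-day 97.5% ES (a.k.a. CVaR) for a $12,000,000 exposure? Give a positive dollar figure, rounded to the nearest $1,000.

ES = 3.96% × 2.338 = 9.258%.
On $12,000,000: 0.09258 × $12,000,000 = $1,110,960.

$1,111,000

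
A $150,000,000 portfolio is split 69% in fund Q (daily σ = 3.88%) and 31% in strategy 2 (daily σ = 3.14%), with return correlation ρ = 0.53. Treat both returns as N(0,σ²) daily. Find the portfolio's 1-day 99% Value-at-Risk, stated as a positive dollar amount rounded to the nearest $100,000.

σ_p² = 0.69²·3.88² + 0.31²·3.14² + 2·0.53·0.69·0.31·3.88·3.14 = 10.8773 (%²).
σ_p = √10.8773 = 3.298%.
At 99%, z = 2.326.
VaR = 2.326 × 3.298% = 7.671%; on $150,000,000 that is $11,506,500.

$11,500,000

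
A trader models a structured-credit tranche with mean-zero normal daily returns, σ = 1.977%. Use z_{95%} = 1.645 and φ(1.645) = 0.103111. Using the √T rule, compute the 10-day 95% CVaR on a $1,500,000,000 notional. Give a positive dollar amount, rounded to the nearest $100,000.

σ_{10d} = 1.977% × √10 = 6.252%.
ES multiplier = φ(z)/(1−α) = 0.103111/0.05 = 2.062.
ES = 6.252% × 2.062 = 12.892%; on $1,500,000,000: $193,380,000.

$193,400,000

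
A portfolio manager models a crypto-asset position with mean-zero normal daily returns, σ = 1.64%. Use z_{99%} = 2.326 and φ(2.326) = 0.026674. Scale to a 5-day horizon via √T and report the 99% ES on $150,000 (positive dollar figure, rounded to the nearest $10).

σ_{5d} = 1.64% × √5 = 3.667%.
ES multiplier = φ(z)/(1−α) = 0.026674/0.01 = 2.667.
ES = 3.667% × 2.667 = 9.780%; on $150,000: $14,670.

$14,670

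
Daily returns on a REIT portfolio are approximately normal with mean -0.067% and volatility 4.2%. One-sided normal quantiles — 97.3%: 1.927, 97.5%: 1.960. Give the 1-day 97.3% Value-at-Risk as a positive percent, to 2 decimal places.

8.16%

VaR = −μ + z·σ = −(-0.067%) + 1.927 × 4.2% = 8.160%.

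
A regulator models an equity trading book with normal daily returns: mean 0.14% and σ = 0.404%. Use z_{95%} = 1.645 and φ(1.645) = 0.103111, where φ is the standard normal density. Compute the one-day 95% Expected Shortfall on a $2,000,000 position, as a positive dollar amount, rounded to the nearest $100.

Tail multiplier: φ(z)/(1−α) = 0.103111 / 0.05 = 2.062.
ES = −(0.14%) + 0.404% × 2.062 = 0.693%.
On $2,000,000: 0.00693 × $2,000,000 = $13,860.

$13,900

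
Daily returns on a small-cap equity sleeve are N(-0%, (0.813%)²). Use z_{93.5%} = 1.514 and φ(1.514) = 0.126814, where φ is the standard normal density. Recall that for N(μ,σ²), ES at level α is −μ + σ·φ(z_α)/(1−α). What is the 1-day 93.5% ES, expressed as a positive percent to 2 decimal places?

1.59%

Tail multiplier: φ(z)/(1−α) = 0.126814 / 0.065 = 1.951.
ES = 0.813% × 1.951 = 1.586%.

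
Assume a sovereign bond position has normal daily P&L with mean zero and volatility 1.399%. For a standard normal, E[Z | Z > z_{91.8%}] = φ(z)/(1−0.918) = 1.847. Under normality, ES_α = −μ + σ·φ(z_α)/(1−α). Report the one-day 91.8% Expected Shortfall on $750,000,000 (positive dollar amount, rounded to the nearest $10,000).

$19,380,000

ES = 1.399% × 1.847 = 2.584%.
On $750,000,000: 0.02584 × $750,000,000 = $19,380,000.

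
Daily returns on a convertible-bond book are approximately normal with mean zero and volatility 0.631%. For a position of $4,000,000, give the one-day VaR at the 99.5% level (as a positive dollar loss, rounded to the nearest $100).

At 99.5% one-sided, z = 2.576.
VaR = z·σ = 2.576 × 0.631% = 1.625%.
On $4,000,000: 0.01625 × $4,000,000 = $65,000.

$65,000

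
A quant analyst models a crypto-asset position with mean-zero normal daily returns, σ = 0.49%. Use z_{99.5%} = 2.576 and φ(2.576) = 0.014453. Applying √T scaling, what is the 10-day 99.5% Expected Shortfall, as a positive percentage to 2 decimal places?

σ_{10d} = 0.49% × √10 = 1.550%.
ES multiplier = φ(z)/(1−α) = 0.014453/0.005 = 2.891.
ES = 1.550% × 2.891 = 4.481%.

4.48%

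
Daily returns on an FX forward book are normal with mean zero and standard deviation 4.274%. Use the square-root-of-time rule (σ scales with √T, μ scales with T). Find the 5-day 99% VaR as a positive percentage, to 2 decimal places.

At 99%, z = 2.326.
σ_{5d} = 4.274% × √5 = 9.557%.
VaR = 2.326 × 9.557% = 22.230%.

22.23%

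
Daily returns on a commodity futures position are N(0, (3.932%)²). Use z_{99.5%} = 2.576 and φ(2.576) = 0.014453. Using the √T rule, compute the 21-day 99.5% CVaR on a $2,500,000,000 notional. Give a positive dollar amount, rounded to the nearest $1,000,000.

σ_{21d} = 3.932% × √21 = 18.019%.
ES multiplier = φ(z)/(1−α) = 0.014453/0.005 = 2.891.
ES = 18.019% × 2.891 = 52.093%; on $2,500,000,000: $1,302,325,000.

$1,302,000,000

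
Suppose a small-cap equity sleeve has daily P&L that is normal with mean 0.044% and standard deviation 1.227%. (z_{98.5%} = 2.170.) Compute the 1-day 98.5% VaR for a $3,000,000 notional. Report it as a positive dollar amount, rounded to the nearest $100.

VaR = −μ + z·σ = −(0.044%) + 2.170 × 1.227% = 2.619%.
On $3,000,000: 0.02619 × $3,000,000 = $78,570.

$78,600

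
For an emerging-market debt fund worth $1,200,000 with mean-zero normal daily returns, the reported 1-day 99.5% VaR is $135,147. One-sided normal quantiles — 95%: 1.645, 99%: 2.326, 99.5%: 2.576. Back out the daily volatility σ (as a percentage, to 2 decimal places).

4.37%

VaR as a fraction: $135,147 / $1,200,000 = 11.262%.
σ = VaR / z = 11.262% / 2.576 = 4.372%.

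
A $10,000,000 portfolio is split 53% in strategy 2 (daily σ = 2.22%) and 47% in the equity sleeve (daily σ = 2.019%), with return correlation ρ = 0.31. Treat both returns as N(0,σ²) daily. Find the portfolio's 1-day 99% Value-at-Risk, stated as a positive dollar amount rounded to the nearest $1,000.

σ_p² = 0.53²·2.22² + 0.47²·2.019² + 2·0.31·0.53·0.47·2.22·2.019 = 2.9771 (%²).
σ_p = √2.9771 = 1.725%.
At 99%, z = 2.326.
VaR = 2.326 × 1.725% = 4.012%; on $10,000,000 that is $401,200.

$401,000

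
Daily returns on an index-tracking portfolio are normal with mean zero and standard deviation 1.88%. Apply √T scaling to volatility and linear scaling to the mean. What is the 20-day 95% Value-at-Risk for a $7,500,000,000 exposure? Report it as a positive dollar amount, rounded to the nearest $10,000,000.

At 95%, z = 1.645.
σ_{20d} = 1.88% × √20 = 8.408%.
VaR = 1.645 × 8.408% = 13.831%.
On $7,500,000,000: 0.13831 × $7,500,000,000 = $1,037,325,000.

$1,040,000,000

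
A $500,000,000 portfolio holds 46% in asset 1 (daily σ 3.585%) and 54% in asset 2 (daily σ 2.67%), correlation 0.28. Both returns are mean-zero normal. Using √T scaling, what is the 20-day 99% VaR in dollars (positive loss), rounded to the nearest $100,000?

σ_p = √(0.46²·3.585² + 0.54²·2.67² + 2·0.28·0.46·0.54·3.585·2.67) = 2.476%.
σ_{20d} = 2.476% × √20 = 11.073%.
z(99%) = 2.326.
VaR = 2.326 × 11.073% = 25.756%; on $500,000,000 that is $128,780,000.

$128,800,000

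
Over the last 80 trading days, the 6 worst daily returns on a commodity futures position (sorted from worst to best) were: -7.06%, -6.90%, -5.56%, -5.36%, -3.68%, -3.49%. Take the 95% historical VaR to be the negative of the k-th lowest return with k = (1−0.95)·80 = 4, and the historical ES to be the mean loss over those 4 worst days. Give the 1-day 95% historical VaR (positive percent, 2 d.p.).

k = 4; the 4th lowest return is -5.36%, so VaR = 5.36%.

5.36%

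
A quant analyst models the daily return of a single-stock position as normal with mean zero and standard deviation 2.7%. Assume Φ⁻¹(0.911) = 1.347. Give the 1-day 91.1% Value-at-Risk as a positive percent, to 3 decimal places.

3.637%

VaR = z·σ = 1.347 × 2.7% = 3.637%.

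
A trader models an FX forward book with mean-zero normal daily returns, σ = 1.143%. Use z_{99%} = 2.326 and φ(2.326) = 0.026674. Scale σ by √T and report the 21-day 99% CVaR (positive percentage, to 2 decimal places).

σ_{21d} = 1.143% × √21 = 5.238%.
ES multiplier = φ(z)/(1−α) = 0.026674/0.01 = 2.667.
ES = 5.238% × 2.667 = 13.970%.

13.97%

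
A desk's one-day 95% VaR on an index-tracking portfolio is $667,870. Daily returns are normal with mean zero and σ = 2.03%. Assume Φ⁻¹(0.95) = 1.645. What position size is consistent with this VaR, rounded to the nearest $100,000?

VaR as a fraction of value: z·σ = 1.645 × 2.03% = 3.33935%.
Position = $667,870 / 0.0333935 = $20,000,000.

$20,000,000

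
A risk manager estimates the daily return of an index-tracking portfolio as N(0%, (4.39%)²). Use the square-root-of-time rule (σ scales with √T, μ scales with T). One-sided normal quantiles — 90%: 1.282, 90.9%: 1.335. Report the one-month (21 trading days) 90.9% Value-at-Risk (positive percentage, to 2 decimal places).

26.86%

σ_{21d} = 4.39% × √21 = 20.118%.
VaR = 1.335 × 20.118% = 26.858%.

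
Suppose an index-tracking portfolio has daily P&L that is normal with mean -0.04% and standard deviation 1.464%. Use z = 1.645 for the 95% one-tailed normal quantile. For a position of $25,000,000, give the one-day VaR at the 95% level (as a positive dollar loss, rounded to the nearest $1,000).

$612,000

VaR = −μ + z·σ = −(-0.04%) + 1.645 × 1.464% = 2.448%.
On $25,000,000: 0.02448 × $25,000,000 = $612,000.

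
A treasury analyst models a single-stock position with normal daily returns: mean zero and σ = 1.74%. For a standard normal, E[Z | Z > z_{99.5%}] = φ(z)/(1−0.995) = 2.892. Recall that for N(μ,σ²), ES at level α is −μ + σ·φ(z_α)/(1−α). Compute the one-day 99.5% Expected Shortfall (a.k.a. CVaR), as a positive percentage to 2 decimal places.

ES = 1.74% × 2.892 = 5.032%.

5.03%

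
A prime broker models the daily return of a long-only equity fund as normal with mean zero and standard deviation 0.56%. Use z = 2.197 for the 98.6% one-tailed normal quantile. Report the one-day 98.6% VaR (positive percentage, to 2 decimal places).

VaR = z·σ = 2.197 × 0.56% = 1.230%.

1.23%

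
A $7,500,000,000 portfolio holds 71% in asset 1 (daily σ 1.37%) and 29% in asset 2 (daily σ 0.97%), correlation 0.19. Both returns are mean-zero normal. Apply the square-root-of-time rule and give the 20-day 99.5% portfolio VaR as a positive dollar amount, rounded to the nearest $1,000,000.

σ_p = √(0.71²·1.37² + 0.29²·0.97² + 2·0.19·0.71·0.29·1.37·0.97) = 1.063%.
σ_{20d} = 1.063% × √20 = 4.754%.
z(99.5%) = 2.576.
VaR = 2.576 × 4.754% = 12.246%; on $7,500,000,000 that is $918,450,000.

$918,000,000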